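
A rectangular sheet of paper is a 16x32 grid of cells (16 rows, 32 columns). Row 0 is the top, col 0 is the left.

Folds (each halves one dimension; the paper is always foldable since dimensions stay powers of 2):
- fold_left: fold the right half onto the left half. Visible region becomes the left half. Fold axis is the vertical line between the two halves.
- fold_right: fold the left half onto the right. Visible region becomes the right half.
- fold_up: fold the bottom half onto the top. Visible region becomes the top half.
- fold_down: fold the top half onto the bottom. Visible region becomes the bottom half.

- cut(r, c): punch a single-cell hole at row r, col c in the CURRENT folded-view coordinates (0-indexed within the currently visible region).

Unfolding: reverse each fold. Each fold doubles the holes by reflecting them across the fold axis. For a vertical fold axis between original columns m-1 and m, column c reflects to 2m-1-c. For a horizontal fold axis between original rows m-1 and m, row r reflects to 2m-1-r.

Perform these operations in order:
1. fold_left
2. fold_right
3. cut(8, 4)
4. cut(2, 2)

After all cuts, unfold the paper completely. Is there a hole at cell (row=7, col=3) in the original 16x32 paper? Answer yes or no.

Op 1 fold_left: fold axis v@16; visible region now rows[0,16) x cols[0,16) = 16x16
Op 2 fold_right: fold axis v@8; visible region now rows[0,16) x cols[8,16) = 16x8
Op 3 cut(8, 4): punch at orig (8,12); cuts so far [(8, 12)]; region rows[0,16) x cols[8,16) = 16x8
Op 4 cut(2, 2): punch at orig (2,10); cuts so far [(2, 10), (8, 12)]; region rows[0,16) x cols[8,16) = 16x8
Unfold 1 (reflect across v@8): 4 holes -> [(2, 5), (2, 10), (8, 3), (8, 12)]
Unfold 2 (reflect across v@16): 8 holes -> [(2, 5), (2, 10), (2, 21), (2, 26), (8, 3), (8, 12), (8, 19), (8, 28)]
Holes: [(2, 5), (2, 10), (2, 21), (2, 26), (8, 3), (8, 12), (8, 19), (8, 28)]

Answer: no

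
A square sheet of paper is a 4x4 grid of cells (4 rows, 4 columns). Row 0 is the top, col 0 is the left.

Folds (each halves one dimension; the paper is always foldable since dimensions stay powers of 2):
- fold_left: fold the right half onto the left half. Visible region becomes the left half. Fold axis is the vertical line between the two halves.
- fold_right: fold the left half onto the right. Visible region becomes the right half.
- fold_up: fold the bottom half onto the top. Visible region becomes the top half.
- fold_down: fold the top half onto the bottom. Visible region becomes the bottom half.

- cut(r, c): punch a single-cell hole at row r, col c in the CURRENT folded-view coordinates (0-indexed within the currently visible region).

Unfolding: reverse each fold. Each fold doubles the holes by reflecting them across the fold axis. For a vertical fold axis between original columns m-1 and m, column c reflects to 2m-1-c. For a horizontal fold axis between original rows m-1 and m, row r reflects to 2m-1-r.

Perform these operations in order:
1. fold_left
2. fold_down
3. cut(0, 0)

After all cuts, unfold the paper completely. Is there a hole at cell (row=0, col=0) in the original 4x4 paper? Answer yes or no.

Answer: no

Derivation:
Op 1 fold_left: fold axis v@2; visible region now rows[0,4) x cols[0,2) = 4x2
Op 2 fold_down: fold axis h@2; visible region now rows[2,4) x cols[0,2) = 2x2
Op 3 cut(0, 0): punch at orig (2,0); cuts so far [(2, 0)]; region rows[2,4) x cols[0,2) = 2x2
Unfold 1 (reflect across h@2): 2 holes -> [(1, 0), (2, 0)]
Unfold 2 (reflect across v@2): 4 holes -> [(1, 0), (1, 3), (2, 0), (2, 3)]
Holes: [(1, 0), (1, 3), (2, 0), (2, 3)]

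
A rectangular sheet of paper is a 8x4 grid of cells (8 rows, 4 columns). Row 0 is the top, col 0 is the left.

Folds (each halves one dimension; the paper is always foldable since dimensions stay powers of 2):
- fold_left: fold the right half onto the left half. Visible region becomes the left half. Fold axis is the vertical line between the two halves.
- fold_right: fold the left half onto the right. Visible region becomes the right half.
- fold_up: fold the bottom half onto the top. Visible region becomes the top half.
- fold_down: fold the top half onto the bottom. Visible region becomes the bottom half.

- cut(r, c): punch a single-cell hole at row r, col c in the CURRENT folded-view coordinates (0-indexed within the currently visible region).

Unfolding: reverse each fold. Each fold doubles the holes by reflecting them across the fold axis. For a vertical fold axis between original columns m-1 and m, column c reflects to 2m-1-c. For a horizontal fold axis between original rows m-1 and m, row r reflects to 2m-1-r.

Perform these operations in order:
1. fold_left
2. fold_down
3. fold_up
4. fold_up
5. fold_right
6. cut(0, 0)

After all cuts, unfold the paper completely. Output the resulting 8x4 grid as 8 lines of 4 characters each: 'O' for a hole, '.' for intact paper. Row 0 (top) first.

Answer: OOOO
OOOO
OOOO
OOOO
OOOO
OOOO
OOOO
OOOO

Derivation:
Op 1 fold_left: fold axis v@2; visible region now rows[0,8) x cols[0,2) = 8x2
Op 2 fold_down: fold axis h@4; visible region now rows[4,8) x cols[0,2) = 4x2
Op 3 fold_up: fold axis h@6; visible region now rows[4,6) x cols[0,2) = 2x2
Op 4 fold_up: fold axis h@5; visible region now rows[4,5) x cols[0,2) = 1x2
Op 5 fold_right: fold axis v@1; visible region now rows[4,5) x cols[1,2) = 1x1
Op 6 cut(0, 0): punch at orig (4,1); cuts so far [(4, 1)]; region rows[4,5) x cols[1,2) = 1x1
Unfold 1 (reflect across v@1): 2 holes -> [(4, 0), (4, 1)]
Unfold 2 (reflect across h@5): 4 holes -> [(4, 0), (4, 1), (5, 0), (5, 1)]
Unfold 3 (reflect across h@6): 8 holes -> [(4, 0), (4, 1), (5, 0), (5, 1), (6, 0), (6, 1), (7, 0), (7, 1)]
Unfold 4 (reflect across h@4): 16 holes -> [(0, 0), (0, 1), (1, 0), (1, 1), (2, 0), (2, 1), (3, 0), (3, 1), (4, 0), (4, 1), (5, 0), (5, 1), (6, 0), (6, 1), (7, 0), (7, 1)]
Unfold 5 (reflect across v@2): 32 holes -> [(0, 0), (0, 1), (0, 2), (0, 3), (1, 0), (1, 1), (1, 2), (1, 3), (2, 0), (2, 1), (2, 2), (2, 3), (3, 0), (3, 1), (3, 2), (3, 3), (4, 0), (4, 1), (4, 2), (4, 3), (5, 0), (5, 1), (5, 2), (5, 3), (6, 0), (6, 1), (6, 2), (6, 3), (7, 0), (7, 1), (7, 2), (7, 3)]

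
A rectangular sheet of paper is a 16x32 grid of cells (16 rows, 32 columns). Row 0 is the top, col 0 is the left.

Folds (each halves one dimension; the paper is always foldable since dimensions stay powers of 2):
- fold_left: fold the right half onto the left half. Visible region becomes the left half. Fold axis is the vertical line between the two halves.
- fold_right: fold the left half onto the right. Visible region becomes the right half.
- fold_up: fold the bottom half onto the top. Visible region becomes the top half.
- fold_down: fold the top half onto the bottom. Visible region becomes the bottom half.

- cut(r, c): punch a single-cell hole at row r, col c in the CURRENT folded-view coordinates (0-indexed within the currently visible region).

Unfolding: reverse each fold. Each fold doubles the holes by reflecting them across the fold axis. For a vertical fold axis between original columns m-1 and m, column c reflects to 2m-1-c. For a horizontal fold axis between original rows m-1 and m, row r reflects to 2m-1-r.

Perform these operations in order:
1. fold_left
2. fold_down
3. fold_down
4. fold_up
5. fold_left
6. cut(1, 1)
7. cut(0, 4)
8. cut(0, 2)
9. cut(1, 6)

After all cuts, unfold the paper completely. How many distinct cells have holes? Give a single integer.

Answer: 128

Derivation:
Op 1 fold_left: fold axis v@16; visible region now rows[0,16) x cols[0,16) = 16x16
Op 2 fold_down: fold axis h@8; visible region now rows[8,16) x cols[0,16) = 8x16
Op 3 fold_down: fold axis h@12; visible region now rows[12,16) x cols[0,16) = 4x16
Op 4 fold_up: fold axis h@14; visible region now rows[12,14) x cols[0,16) = 2x16
Op 5 fold_left: fold axis v@8; visible region now rows[12,14) x cols[0,8) = 2x8
Op 6 cut(1, 1): punch at orig (13,1); cuts so far [(13, 1)]; region rows[12,14) x cols[0,8) = 2x8
Op 7 cut(0, 4): punch at orig (12,4); cuts so far [(12, 4), (13, 1)]; region rows[12,14) x cols[0,8) = 2x8
Op 8 cut(0, 2): punch at orig (12,2); cuts so far [(12, 2), (12, 4), (13, 1)]; region rows[12,14) x cols[0,8) = 2x8
Op 9 cut(1, 6): punch at orig (13,6); cuts so far [(12, 2), (12, 4), (13, 1), (13, 6)]; region rows[12,14) x cols[0,8) = 2x8
Unfold 1 (reflect across v@8): 8 holes -> [(12, 2), (12, 4), (12, 11), (12, 13), (13, 1), (13, 6), (13, 9), (13, 14)]
Unfold 2 (reflect across h@14): 16 holes -> [(12, 2), (12, 4), (12, 11), (12, 13), (13, 1), (13, 6), (13, 9), (13, 14), (14, 1), (14, 6), (14, 9), (14, 14), (15, 2), (15, 4), (15, 11), (15, 13)]
Unfold 3 (reflect across h@12): 32 holes -> [(8, 2), (8, 4), (8, 11), (8, 13), (9, 1), (9, 6), (9, 9), (9, 14), (10, 1), (10, 6), (10, 9), (10, 14), (11, 2), (11, 4), (11, 11), (11, 13), (12, 2), (12, 4), (12, 11), (12, 13), (13, 1), (13, 6), (13, 9), (13, 14), (14, 1), (14, 6), (14, 9), (14, 14), (15, 2), (15, 4), (15, 11), (15, 13)]
Unfold 4 (reflect across h@8): 64 holes -> [(0, 2), (0, 4), (0, 11), (0, 13), (1, 1), (1, 6), (1, 9), (1, 14), (2, 1), (2, 6), (2, 9), (2, 14), (3, 2), (3, 4), (3, 11), (3, 13), (4, 2), (4, 4), (4, 11), (4, 13), (5, 1), (5, 6), (5, 9), (5, 14), (6, 1), (6, 6), (6, 9), (6, 14), (7, 2), (7, 4), (7, 11), (7, 13), (8, 2), (8, 4), (8, 11), (8, 13), (9, 1), (9, 6), (9, 9), (9, 14), (10, 1), (10, 6), (10, 9), (10, 14), (11, 2), (11, 4), (11, 11), (11, 13), (12, 2), (12, 4), (12, 11), (12, 13), (13, 1), (13, 6), (13, 9), (13, 14), (14, 1), (14, 6), (14, 9), (14, 14), (15, 2), (15, 4), (15, 11), (15, 13)]
Unfold 5 (reflect across v@16): 128 holes -> [(0, 2), (0, 4), (0, 11), (0, 13), (0, 18), (0, 20), (0, 27), (0, 29), (1, 1), (1, 6), (1, 9), (1, 14), (1, 17), (1, 22), (1, 25), (1, 30), (2, 1), (2, 6), (2, 9), (2, 14), (2, 17), (2, 22), (2, 25), (2, 30), (3, 2), (3, 4), (3, 11), (3, 13), (3, 18), (3, 20), (3, 27), (3, 29), (4, 2), (4, 4), (4, 11), (4, 13), (4, 18), (4, 20), (4, 27), (4, 29), (5, 1), (5, 6), (5, 9), (5, 14), (5, 17), (5, 22), (5, 25), (5, 30), (6, 1), (6, 6), (6, 9), (6, 14), (6, 17), (6, 22), (6, 25), (6, 30), (7, 2), (7, 4), (7, 11), (7, 13), (7, 18), (7, 20), (7, 27), (7, 29), (8, 2), (8, 4), (8, 11), (8, 13), (8, 18), (8, 20), (8, 27), (8, 29), (9, 1), (9, 6), (9, 9), (9, 14), (9, 17), (9, 22), (9, 25), (9, 30), (10, 1), (10, 6), (10, 9), (10, 14), (10, 17), (10, 22), (10, 25), (10, 30), (11, 2), (11, 4), (11, 11), (11, 13), (11, 18), (11, 20), (11, 27), (11, 29), (12, 2), (12, 4), (12, 11), (12, 13), (12, 18), (12, 20), (12, 27), (12, 29), (13, 1), (13, 6), (13, 9), (13, 14), (13, 17), (13, 22), (13, 25), (13, 30), (14, 1), (14, 6), (14, 9), (14, 14), (14, 17), (14, 22), (14, 25), (14, 30), (15, 2), (15, 4), (15, 11), (15, 13), (15, 18), (15, 20), (15, 27), (15, 29)]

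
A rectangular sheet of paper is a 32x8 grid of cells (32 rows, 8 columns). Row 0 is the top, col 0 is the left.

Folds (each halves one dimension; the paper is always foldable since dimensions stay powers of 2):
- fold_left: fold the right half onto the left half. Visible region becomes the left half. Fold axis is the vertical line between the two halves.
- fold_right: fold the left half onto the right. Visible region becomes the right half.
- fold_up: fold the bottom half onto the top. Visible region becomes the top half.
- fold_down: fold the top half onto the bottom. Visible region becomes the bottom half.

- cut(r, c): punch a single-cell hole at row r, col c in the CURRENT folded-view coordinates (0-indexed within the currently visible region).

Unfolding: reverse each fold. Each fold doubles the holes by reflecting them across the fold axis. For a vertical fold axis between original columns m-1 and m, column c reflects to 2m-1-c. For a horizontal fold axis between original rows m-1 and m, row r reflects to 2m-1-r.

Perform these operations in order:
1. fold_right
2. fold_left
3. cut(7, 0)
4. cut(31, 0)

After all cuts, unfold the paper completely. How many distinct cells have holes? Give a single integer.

Op 1 fold_right: fold axis v@4; visible region now rows[0,32) x cols[4,8) = 32x4
Op 2 fold_left: fold axis v@6; visible region now rows[0,32) x cols[4,6) = 32x2
Op 3 cut(7, 0): punch at orig (7,4); cuts so far [(7, 4)]; region rows[0,32) x cols[4,6) = 32x2
Op 4 cut(31, 0): punch at orig (31,4); cuts so far [(7, 4), (31, 4)]; region rows[0,32) x cols[4,6) = 32x2
Unfold 1 (reflect across v@6): 4 holes -> [(7, 4), (7, 7), (31, 4), (31, 7)]
Unfold 2 (reflect across v@4): 8 holes -> [(7, 0), (7, 3), (7, 4), (7, 7), (31, 0), (31, 3), (31, 4), (31, 7)]

Answer: 8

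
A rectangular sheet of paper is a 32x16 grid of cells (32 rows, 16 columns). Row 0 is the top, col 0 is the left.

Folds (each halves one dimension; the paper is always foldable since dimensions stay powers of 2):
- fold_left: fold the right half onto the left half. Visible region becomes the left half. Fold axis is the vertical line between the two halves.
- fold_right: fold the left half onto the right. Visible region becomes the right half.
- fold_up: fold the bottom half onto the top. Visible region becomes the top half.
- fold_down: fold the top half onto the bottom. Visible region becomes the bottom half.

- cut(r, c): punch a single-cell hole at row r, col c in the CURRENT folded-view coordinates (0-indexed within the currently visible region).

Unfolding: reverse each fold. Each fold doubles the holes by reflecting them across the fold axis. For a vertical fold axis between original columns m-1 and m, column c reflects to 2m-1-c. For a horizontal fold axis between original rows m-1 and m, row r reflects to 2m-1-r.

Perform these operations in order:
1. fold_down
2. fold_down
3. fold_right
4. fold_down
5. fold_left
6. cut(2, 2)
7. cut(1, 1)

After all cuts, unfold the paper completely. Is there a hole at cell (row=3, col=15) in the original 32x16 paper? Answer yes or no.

Op 1 fold_down: fold axis h@16; visible region now rows[16,32) x cols[0,16) = 16x16
Op 2 fold_down: fold axis h@24; visible region now rows[24,32) x cols[0,16) = 8x16
Op 3 fold_right: fold axis v@8; visible region now rows[24,32) x cols[8,16) = 8x8
Op 4 fold_down: fold axis h@28; visible region now rows[28,32) x cols[8,16) = 4x8
Op 5 fold_left: fold axis v@12; visible region now rows[28,32) x cols[8,12) = 4x4
Op 6 cut(2, 2): punch at orig (30,10); cuts so far [(30, 10)]; region rows[28,32) x cols[8,12) = 4x4
Op 7 cut(1, 1): punch at orig (29,9); cuts so far [(29, 9), (30, 10)]; region rows[28,32) x cols[8,12) = 4x4
Unfold 1 (reflect across v@12): 4 holes -> [(29, 9), (29, 14), (30, 10), (30, 13)]
Unfold 2 (reflect across h@28): 8 holes -> [(25, 10), (25, 13), (26, 9), (26, 14), (29, 9), (29, 14), (30, 10), (30, 13)]
Unfold 3 (reflect across v@8): 16 holes -> [(25, 2), (25, 5), (25, 10), (25, 13), (26, 1), (26, 6), (26, 9), (26, 14), (29, 1), (29, 6), (29, 9), (29, 14), (30, 2), (30, 5), (30, 10), (30, 13)]
Unfold 4 (reflect across h@24): 32 holes -> [(17, 2), (17, 5), (17, 10), (17, 13), (18, 1), (18, 6), (18, 9), (18, 14), (21, 1), (21, 6), (21, 9), (21, 14), (22, 2), (22, 5), (22, 10), (22, 13), (25, 2), (25, 5), (25, 10), (25, 13), (26, 1), (26, 6), (26, 9), (26, 14), (29, 1), (29, 6), (29, 9), (29, 14), (30, 2), (30, 5), (30, 10), (30, 13)]
Unfold 5 (reflect across h@16): 64 holes -> [(1, 2), (1, 5), (1, 10), (1, 13), (2, 1), (2, 6), (2, 9), (2, 14), (5, 1), (5, 6), (5, 9), (5, 14), (6, 2), (6, 5), (6, 10), (6, 13), (9, 2), (9, 5), (9, 10), (9, 13), (10, 1), (10, 6), (10, 9), (10, 14), (13, 1), (13, 6), (13, 9), (13, 14), (14, 2), (14, 5), (14, 10), (14, 13), (17, 2), (17, 5), (17, 10), (17, 13), (18, 1), (18, 6), (18, 9), (18, 14), (21, 1), (21, 6), (21, 9), (21, 14), (22, 2), (22, 5), (22, 10), (22, 13), (25, 2), (25, 5), (25, 10), (25, 13), (26, 1), (26, 6), (26, 9), (26, 14), (29, 1), (29, 6), (29, 9), (29, 14), (30, 2), (30, 5), (30, 10), (30, 13)]
Holes: [(1, 2), (1, 5), (1, 10), (1, 13), (2, 1), (2, 6), (2, 9), (2, 14), (5, 1), (5, 6), (5, 9), (5, 14), (6, 2), (6, 5), (6, 10), (6, 13), (9, 2), (9, 5), (9, 10), (9, 13), (10, 1), (10, 6), (10, 9), (10, 14), (13, 1), (13, 6), (13, 9), (13, 14), (14, 2), (14, 5), (14, 10), (14, 13), (17, 2), (17, 5), (17, 10), (17, 13), (18, 1), (18, 6), (18, 9), (18, 14), (21, 1), (21, 6), (21, 9), (21, 14), (22, 2), (22, 5), (22, 10), (22, 13), (25, 2), (25, 5), (25, 10), (25, 13), (26, 1), (26, 6), (26, 9), (26, 14), (29, 1), (29, 6), (29, 9), (29, 14), (30, 2), (30, 5), (30, 10), (30, 13)]

Answer: no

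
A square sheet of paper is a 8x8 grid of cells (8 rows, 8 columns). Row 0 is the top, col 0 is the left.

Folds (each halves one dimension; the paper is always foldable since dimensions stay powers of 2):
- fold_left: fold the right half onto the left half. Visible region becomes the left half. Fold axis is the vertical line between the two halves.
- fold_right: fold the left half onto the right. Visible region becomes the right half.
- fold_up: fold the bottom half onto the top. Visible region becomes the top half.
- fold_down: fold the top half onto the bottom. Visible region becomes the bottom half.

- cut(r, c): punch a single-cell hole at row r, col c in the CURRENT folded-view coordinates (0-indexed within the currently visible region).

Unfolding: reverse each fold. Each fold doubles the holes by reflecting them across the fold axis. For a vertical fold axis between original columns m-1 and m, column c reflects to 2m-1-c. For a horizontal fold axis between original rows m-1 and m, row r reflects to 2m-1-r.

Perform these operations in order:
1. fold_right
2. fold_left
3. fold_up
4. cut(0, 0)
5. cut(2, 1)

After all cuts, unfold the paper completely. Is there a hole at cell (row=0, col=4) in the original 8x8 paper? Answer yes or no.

Answer: yes

Derivation:
Op 1 fold_right: fold axis v@4; visible region now rows[0,8) x cols[4,8) = 8x4
Op 2 fold_left: fold axis v@6; visible region now rows[0,8) x cols[4,6) = 8x2
Op 3 fold_up: fold axis h@4; visible region now rows[0,4) x cols[4,6) = 4x2
Op 4 cut(0, 0): punch at orig (0,4); cuts so far [(0, 4)]; region rows[0,4) x cols[4,6) = 4x2
Op 5 cut(2, 1): punch at orig (2,5); cuts so far [(0, 4), (2, 5)]; region rows[0,4) x cols[4,6) = 4x2
Unfold 1 (reflect across h@4): 4 holes -> [(0, 4), (2, 5), (5, 5), (7, 4)]
Unfold 2 (reflect across v@6): 8 holes -> [(0, 4), (0, 7), (2, 5), (2, 6), (5, 5), (5, 6), (7, 4), (7, 7)]
Unfold 3 (reflect across v@4): 16 holes -> [(0, 0), (0, 3), (0, 4), (0, 7), (2, 1), (2, 2), (2, 5), (2, 6), (5, 1), (5, 2), (5, 5), (5, 6), (7, 0), (7, 3), (7, 4), (7, 7)]
Holes: [(0, 0), (0, 3), (0, 4), (0, 7), (2, 1), (2, 2), (2, 5), (2, 6), (5, 1), (5, 2), (5, 5), (5, 6), (7, 0), (7, 3), (7, 4), (7, 7)]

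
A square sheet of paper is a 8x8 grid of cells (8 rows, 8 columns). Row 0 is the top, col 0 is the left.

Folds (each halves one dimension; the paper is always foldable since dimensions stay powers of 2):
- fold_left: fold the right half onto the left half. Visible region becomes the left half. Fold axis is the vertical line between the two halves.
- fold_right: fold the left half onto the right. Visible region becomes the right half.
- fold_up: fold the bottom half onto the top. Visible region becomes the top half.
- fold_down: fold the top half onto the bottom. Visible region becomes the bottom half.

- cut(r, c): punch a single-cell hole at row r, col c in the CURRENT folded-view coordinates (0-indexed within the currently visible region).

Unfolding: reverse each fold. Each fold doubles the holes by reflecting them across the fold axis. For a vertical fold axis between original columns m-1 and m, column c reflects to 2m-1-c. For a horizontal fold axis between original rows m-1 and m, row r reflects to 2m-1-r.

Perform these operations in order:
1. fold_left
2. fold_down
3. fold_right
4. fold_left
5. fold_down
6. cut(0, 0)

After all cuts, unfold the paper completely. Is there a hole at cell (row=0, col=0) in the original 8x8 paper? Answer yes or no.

Answer: no

Derivation:
Op 1 fold_left: fold axis v@4; visible region now rows[0,8) x cols[0,4) = 8x4
Op 2 fold_down: fold axis h@4; visible region now rows[4,8) x cols[0,4) = 4x4
Op 3 fold_right: fold axis v@2; visible region now rows[4,8) x cols[2,4) = 4x2
Op 4 fold_left: fold axis v@3; visible region now rows[4,8) x cols[2,3) = 4x1
Op 5 fold_down: fold axis h@6; visible region now rows[6,8) x cols[2,3) = 2x1
Op 6 cut(0, 0): punch at orig (6,2); cuts so far [(6, 2)]; region rows[6,8) x cols[2,3) = 2x1
Unfold 1 (reflect across h@6): 2 holes -> [(5, 2), (6, 2)]
Unfold 2 (reflect across v@3): 4 holes -> [(5, 2), (5, 3), (6, 2), (6, 3)]
Unfold 3 (reflect across v@2): 8 holes -> [(5, 0), (5, 1), (5, 2), (5, 3), (6, 0), (6, 1), (6, 2), (6, 3)]
Unfold 4 (reflect across h@4): 16 holes -> [(1, 0), (1, 1), (1, 2), (1, 3), (2, 0), (2, 1), (2, 2), (2, 3), (5, 0), (5, 1), (5, 2), (5, 3), (6, 0), (6, 1), (6, 2), (6, 3)]
Unfold 5 (reflect across v@4): 32 holes -> [(1, 0), (1, 1), (1, 2), (1, 3), (1, 4), (1, 5), (1, 6), (1, 7), (2, 0), (2, 1), (2, 2), (2, 3), (2, 4), (2, 5), (2, 6), (2, 7), (5, 0), (5, 1), (5, 2), (5, 3), (5, 4), (5, 5), (5, 6), (5, 7), (6, 0), (6, 1), (6, 2), (6, 3), (6, 4), (6, 5), (6, 6), (6, 7)]
Holes: [(1, 0), (1, 1), (1, 2), (1, 3), (1, 4), (1, 5), (1, 6), (1, 7), (2, 0), (2, 1), (2, 2), (2, 3), (2, 4), (2, 5), (2, 6), (2, 7), (5, 0), (5, 1), (5, 2), (5, 3), (5, 4), (5, 5), (5, 6), (5, 7), (6, 0), (6, 1), (6, 2), (6, 3), (6, 4), (6, 5), (6, 6), (6, 7)]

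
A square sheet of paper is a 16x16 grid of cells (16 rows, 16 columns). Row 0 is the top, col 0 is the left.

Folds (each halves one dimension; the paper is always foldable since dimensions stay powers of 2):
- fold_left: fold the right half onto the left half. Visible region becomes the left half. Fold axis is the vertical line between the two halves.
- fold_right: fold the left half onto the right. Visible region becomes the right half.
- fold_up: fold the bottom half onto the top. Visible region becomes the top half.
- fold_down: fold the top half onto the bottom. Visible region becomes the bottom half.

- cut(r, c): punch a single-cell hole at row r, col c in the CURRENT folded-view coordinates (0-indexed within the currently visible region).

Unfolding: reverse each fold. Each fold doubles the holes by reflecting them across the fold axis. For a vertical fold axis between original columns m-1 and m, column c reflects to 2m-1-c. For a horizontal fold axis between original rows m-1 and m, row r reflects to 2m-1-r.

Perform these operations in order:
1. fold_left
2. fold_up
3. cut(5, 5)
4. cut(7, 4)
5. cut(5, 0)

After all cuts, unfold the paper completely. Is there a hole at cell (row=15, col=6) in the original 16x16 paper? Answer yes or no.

Answer: no

Derivation:
Op 1 fold_left: fold axis v@8; visible region now rows[0,16) x cols[0,8) = 16x8
Op 2 fold_up: fold axis h@8; visible region now rows[0,8) x cols[0,8) = 8x8
Op 3 cut(5, 5): punch at orig (5,5); cuts so far [(5, 5)]; region rows[0,8) x cols[0,8) = 8x8
Op 4 cut(7, 4): punch at orig (7,4); cuts so far [(5, 5), (7, 4)]; region rows[0,8) x cols[0,8) = 8x8
Op 5 cut(5, 0): punch at orig (5,0); cuts so far [(5, 0), (5, 5), (7, 4)]; region rows[0,8) x cols[0,8) = 8x8
Unfold 1 (reflect across h@8): 6 holes -> [(5, 0), (5, 5), (7, 4), (8, 4), (10, 0), (10, 5)]
Unfold 2 (reflect across v@8): 12 holes -> [(5, 0), (5, 5), (5, 10), (5, 15), (7, 4), (7, 11), (8, 4), (8, 11), (10, 0), (10, 5), (10, 10), (10, 15)]
Holes: [(5, 0), (5, 5), (5, 10), (5, 15), (7, 4), (7, 11), (8, 4), (8, 11), (10, 0), (10, 5), (10, 10), (10, 15)]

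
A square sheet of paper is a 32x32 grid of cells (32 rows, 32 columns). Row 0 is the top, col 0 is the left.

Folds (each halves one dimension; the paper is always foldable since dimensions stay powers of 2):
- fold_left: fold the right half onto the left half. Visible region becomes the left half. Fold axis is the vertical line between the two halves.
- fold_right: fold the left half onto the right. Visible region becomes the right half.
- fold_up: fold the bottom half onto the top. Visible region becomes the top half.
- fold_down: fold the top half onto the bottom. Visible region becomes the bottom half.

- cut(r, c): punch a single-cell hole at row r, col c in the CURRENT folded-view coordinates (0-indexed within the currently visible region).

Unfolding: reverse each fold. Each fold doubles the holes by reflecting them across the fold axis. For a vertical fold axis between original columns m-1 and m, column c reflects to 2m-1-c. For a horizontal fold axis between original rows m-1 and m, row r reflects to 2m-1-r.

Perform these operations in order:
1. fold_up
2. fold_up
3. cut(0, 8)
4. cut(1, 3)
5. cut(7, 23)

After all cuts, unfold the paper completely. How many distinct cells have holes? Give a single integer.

Answer: 12

Derivation:
Op 1 fold_up: fold axis h@16; visible region now rows[0,16) x cols[0,32) = 16x32
Op 2 fold_up: fold axis h@8; visible region now rows[0,8) x cols[0,32) = 8x32
Op 3 cut(0, 8): punch at orig (0,8); cuts so far [(0, 8)]; region rows[0,8) x cols[0,32) = 8x32
Op 4 cut(1, 3): punch at orig (1,3); cuts so far [(0, 8), (1, 3)]; region rows[0,8) x cols[0,32) = 8x32
Op 5 cut(7, 23): punch at orig (7,23); cuts so far [(0, 8), (1, 3), (7, 23)]; region rows[0,8) x cols[0,32) = 8x32
Unfold 1 (reflect across h@8): 6 holes -> [(0, 8), (1, 3), (7, 23), (8, 23), (14, 3), (15, 8)]
Unfold 2 (reflect across h@16): 12 holes -> [(0, 8), (1, 3), (7, 23), (8, 23), (14, 3), (15, 8), (16, 8), (17, 3), (23, 23), (24, 23), (30, 3), (31, 8)]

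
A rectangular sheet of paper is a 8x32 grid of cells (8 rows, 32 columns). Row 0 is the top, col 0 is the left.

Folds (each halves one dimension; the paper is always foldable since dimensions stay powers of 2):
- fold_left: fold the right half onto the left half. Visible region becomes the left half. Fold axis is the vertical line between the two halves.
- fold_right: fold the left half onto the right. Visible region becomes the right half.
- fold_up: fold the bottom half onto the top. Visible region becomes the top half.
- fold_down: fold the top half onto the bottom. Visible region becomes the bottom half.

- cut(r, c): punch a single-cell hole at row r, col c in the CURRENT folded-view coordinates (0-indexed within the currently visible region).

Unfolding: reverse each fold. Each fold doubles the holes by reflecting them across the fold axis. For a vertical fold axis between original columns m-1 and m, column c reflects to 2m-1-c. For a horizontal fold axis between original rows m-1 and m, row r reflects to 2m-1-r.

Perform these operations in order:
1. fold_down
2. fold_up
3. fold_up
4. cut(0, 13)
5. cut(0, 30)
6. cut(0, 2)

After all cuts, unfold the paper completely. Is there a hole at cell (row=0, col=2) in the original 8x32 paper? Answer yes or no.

Op 1 fold_down: fold axis h@4; visible region now rows[4,8) x cols[0,32) = 4x32
Op 2 fold_up: fold axis h@6; visible region now rows[4,6) x cols[0,32) = 2x32
Op 3 fold_up: fold axis h@5; visible region now rows[4,5) x cols[0,32) = 1x32
Op 4 cut(0, 13): punch at orig (4,13); cuts so far [(4, 13)]; region rows[4,5) x cols[0,32) = 1x32
Op 5 cut(0, 30): punch at orig (4,30); cuts so far [(4, 13), (4, 30)]; region rows[4,5) x cols[0,32) = 1x32
Op 6 cut(0, 2): punch at orig (4,2); cuts so far [(4, 2), (4, 13), (4, 30)]; region rows[4,5) x cols[0,32) = 1x32
Unfold 1 (reflect across h@5): 6 holes -> [(4, 2), (4, 13), (4, 30), (5, 2), (5, 13), (5, 30)]
Unfold 2 (reflect across h@6): 12 holes -> [(4, 2), (4, 13), (4, 30), (5, 2), (5, 13), (5, 30), (6, 2), (6, 13), (6, 30), (7, 2), (7, 13), (7, 30)]
Unfold 3 (reflect across h@4): 24 holes -> [(0, 2), (0, 13), (0, 30), (1, 2), (1, 13), (1, 30), (2, 2), (2, 13), (2, 30), (3, 2), (3, 13), (3, 30), (4, 2), (4, 13), (4, 30), (5, 2), (5, 13), (5, 30), (6, 2), (6, 13), (6, 30), (7, 2), (7, 13), (7, 30)]
Holes: [(0, 2), (0, 13), (0, 30), (1, 2), (1, 13), (1, 30), (2, 2), (2, 13), (2, 30), (3, 2), (3, 13), (3, 30), (4, 2), (4, 13), (4, 30), (5, 2), (5, 13), (5, 30), (6, 2), (6, 13), (6, 30), (7, 2), (7, 13), (7, 30)]

Answer: yes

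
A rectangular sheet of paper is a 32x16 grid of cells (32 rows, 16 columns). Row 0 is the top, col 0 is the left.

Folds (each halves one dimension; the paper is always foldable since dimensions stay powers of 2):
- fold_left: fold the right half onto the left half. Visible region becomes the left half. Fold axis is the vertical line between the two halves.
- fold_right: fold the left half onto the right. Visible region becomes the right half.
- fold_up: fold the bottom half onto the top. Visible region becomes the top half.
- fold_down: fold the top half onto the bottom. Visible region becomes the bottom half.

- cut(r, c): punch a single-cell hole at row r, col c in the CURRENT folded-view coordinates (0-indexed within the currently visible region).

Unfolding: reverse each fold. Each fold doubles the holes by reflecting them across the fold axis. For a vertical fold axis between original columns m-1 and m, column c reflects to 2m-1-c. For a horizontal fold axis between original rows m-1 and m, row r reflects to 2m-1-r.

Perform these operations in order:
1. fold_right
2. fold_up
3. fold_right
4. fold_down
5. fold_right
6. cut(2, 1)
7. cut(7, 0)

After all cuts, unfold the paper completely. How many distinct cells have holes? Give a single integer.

Answer: 64

Derivation:
Op 1 fold_right: fold axis v@8; visible region now rows[0,32) x cols[8,16) = 32x8
Op 2 fold_up: fold axis h@16; visible region now rows[0,16) x cols[8,16) = 16x8
Op 3 fold_right: fold axis v@12; visible region now rows[0,16) x cols[12,16) = 16x4
Op 4 fold_down: fold axis h@8; visible region now rows[8,16) x cols[12,16) = 8x4
Op 5 fold_right: fold axis v@14; visible region now rows[8,16) x cols[14,16) = 8x2
Op 6 cut(2, 1): punch at orig (10,15); cuts so far [(10, 15)]; region rows[8,16) x cols[14,16) = 8x2
Op 7 cut(7, 0): punch at orig (15,14); cuts so far [(10, 15), (15, 14)]; region rows[8,16) x cols[14,16) = 8x2
Unfold 1 (reflect across v@14): 4 holes -> [(10, 12), (10, 15), (15, 13), (15, 14)]
Unfold 2 (reflect across h@8): 8 holes -> [(0, 13), (0, 14), (5, 12), (5, 15), (10, 12), (10, 15), (15, 13), (15, 14)]
Unfold 3 (reflect across v@12): 16 holes -> [(0, 9), (0, 10), (0, 13), (0, 14), (5, 8), (5, 11), (5, 12), (5, 15), (10, 8), (10, 11), (10, 12), (10, 15), (15, 9), (15, 10), (15, 13), (15, 14)]
Unfold 4 (reflect across h@16): 32 holes -> [(0, 9), (0, 10), (0, 13), (0, 14), (5, 8), (5, 11), (5, 12), (5, 15), (10, 8), (10, 11), (10, 12), (10, 15), (15, 9), (15, 10), (15, 13), (15, 14), (16, 9), (16, 10), (16, 13), (16, 14), (21, 8), (21, 11), (21, 12), (21, 15), (26, 8), (26, 11), (26, 12), (26, 15), (31, 9), (31, 10), (31, 13), (31, 14)]
Unfold 5 (reflect across v@8): 64 holes -> [(0, 1), (0, 2), (0, 5), (0, 6), (0, 9), (0, 10), (0, 13), (0, 14), (5, 0), (5, 3), (5, 4), (5, 7), (5, 8), (5, 11), (5, 12), (5, 15), (10, 0), (10, 3), (10, 4), (10, 7), (10, 8), (10, 11), (10, 12), (10, 15), (15, 1), (15, 2), (15, 5), (15, 6), (15, 9), (15, 10), (15, 13), (15, 14), (16, 1), (16, 2), (16, 5), (16, 6), (16, 9), (16, 10), (16, 13), (16, 14), (21, 0), (21, 3), (21, 4), (21, 7), (21, 8), (21, 11), (21, 12), (21, 15), (26, 0), (26, 3), (26, 4), (26, 7), (26, 8), (26, 11), (26, 12), (26, 15), (31, 1), (31, 2), (31, 5), (31, 6), (31, 9), (31, 10), (31, 13), (31, 14)]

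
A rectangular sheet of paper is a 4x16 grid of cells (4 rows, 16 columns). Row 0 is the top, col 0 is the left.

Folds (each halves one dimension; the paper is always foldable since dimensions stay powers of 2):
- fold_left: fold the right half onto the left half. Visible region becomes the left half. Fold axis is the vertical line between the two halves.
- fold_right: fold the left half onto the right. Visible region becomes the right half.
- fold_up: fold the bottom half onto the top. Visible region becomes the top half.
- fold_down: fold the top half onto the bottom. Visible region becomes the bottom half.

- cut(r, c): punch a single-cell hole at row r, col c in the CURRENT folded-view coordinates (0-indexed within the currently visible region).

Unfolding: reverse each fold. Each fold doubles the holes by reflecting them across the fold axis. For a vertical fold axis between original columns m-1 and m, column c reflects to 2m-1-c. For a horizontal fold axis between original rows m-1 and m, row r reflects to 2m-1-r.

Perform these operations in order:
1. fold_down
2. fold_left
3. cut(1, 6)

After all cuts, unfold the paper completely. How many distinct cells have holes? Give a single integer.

Answer: 4

Derivation:
Op 1 fold_down: fold axis h@2; visible region now rows[2,4) x cols[0,16) = 2x16
Op 2 fold_left: fold axis v@8; visible region now rows[2,4) x cols[0,8) = 2x8
Op 3 cut(1, 6): punch at orig (3,6); cuts so far [(3, 6)]; region rows[2,4) x cols[0,8) = 2x8
Unfold 1 (reflect across v@8): 2 holes -> [(3, 6), (3, 9)]
Unfold 2 (reflect across h@2): 4 holes -> [(0, 6), (0, 9), (3, 6), (3, 9)]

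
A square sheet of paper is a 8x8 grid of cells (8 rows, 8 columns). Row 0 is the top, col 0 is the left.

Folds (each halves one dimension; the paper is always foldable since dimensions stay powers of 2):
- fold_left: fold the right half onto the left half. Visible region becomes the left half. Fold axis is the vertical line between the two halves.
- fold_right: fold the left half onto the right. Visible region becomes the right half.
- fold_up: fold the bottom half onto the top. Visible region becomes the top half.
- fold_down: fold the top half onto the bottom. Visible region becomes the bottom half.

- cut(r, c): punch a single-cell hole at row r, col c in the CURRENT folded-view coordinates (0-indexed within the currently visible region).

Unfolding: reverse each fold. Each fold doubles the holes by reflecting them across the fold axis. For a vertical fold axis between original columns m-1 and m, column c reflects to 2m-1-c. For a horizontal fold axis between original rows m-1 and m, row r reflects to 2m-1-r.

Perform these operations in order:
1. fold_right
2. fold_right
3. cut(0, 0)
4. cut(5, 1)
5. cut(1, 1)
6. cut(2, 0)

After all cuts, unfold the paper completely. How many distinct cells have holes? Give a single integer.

Op 1 fold_right: fold axis v@4; visible region now rows[0,8) x cols[4,8) = 8x4
Op 2 fold_right: fold axis v@6; visible region now rows[0,8) x cols[6,8) = 8x2
Op 3 cut(0, 0): punch at orig (0,6); cuts so far [(0, 6)]; region rows[0,8) x cols[6,8) = 8x2
Op 4 cut(5, 1): punch at orig (5,7); cuts so far [(0, 6), (5, 7)]; region rows[0,8) x cols[6,8) = 8x2
Op 5 cut(1, 1): punch at orig (1,7); cuts so far [(0, 6), (1, 7), (5, 7)]; region rows[0,8) x cols[6,8) = 8x2
Op 6 cut(2, 0): punch at orig (2,6); cuts so far [(0, 6), (1, 7), (2, 6), (5, 7)]; region rows[0,8) x cols[6,8) = 8x2
Unfold 1 (reflect across v@6): 8 holes -> [(0, 5), (0, 6), (1, 4), (1, 7), (2, 5), (2, 6), (5, 4), (5, 7)]
Unfold 2 (reflect across v@4): 16 holes -> [(0, 1), (0, 2), (0, 5), (0, 6), (1, 0), (1, 3), (1, 4), (1, 7), (2, 1), (2, 2), (2, 5), (2, 6), (5, 0), (5, 3), (5, 4), (5, 7)]

Answer: 16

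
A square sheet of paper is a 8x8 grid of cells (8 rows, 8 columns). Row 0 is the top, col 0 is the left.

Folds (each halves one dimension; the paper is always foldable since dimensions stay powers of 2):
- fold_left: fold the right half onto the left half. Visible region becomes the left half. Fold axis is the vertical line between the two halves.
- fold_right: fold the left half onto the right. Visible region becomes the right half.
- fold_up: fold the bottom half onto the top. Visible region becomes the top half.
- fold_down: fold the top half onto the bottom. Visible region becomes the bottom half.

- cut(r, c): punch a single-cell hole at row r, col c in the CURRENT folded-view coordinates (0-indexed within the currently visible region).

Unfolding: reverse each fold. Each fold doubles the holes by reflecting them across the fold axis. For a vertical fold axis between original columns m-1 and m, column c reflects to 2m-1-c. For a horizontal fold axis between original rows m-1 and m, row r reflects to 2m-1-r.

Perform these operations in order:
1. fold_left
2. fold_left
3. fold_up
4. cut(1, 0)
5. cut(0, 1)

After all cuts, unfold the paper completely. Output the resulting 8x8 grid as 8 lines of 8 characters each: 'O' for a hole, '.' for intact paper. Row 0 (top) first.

Answer: .OO..OO.
O..OO..O
........
........
........
........
O..OO..O
.OO..OO.

Derivation:
Op 1 fold_left: fold axis v@4; visible region now rows[0,8) x cols[0,4) = 8x4
Op 2 fold_left: fold axis v@2; visible region now rows[0,8) x cols[0,2) = 8x2
Op 3 fold_up: fold axis h@4; visible region now rows[0,4) x cols[0,2) = 4x2
Op 4 cut(1, 0): punch at orig (1,0); cuts so far [(1, 0)]; region rows[0,4) x cols[0,2) = 4x2
Op 5 cut(0, 1): punch at orig (0,1); cuts so far [(0, 1), (1, 0)]; region rows[0,4) x cols[0,2) = 4x2
Unfold 1 (reflect across h@4): 4 holes -> [(0, 1), (1, 0), (6, 0), (7, 1)]
Unfold 2 (reflect across v@2): 8 holes -> [(0, 1), (0, 2), (1, 0), (1, 3), (6, 0), (6, 3), (7, 1), (7, 2)]
Unfold 3 (reflect across v@4): 16 holes -> [(0, 1), (0, 2), (0, 5), (0, 6), (1, 0), (1, 3), (1, 4), (1, 7), (6, 0), (6, 3), (6, 4), (6, 7), (7, 1), (7, 2), (7, 5), (7, 6)]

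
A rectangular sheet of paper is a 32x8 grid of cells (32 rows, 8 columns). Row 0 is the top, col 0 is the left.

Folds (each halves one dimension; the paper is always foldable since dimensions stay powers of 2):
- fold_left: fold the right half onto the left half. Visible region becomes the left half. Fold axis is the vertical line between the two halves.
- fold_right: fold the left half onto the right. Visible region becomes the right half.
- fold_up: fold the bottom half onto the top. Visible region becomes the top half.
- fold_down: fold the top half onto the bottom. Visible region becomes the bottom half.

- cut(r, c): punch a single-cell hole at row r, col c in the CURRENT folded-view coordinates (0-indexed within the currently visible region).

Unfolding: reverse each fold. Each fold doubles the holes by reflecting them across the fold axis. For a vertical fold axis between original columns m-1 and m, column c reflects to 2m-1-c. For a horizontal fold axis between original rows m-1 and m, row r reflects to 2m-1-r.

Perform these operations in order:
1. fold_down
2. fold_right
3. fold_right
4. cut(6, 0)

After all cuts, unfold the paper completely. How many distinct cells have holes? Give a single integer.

Op 1 fold_down: fold axis h@16; visible region now rows[16,32) x cols[0,8) = 16x8
Op 2 fold_right: fold axis v@4; visible region now rows[16,32) x cols[4,8) = 16x4
Op 3 fold_right: fold axis v@6; visible region now rows[16,32) x cols[6,8) = 16x2
Op 4 cut(6, 0): punch at orig (22,6); cuts so far [(22, 6)]; region rows[16,32) x cols[6,8) = 16x2
Unfold 1 (reflect across v@6): 2 holes -> [(22, 5), (22, 6)]
Unfold 2 (reflect across v@4): 4 holes -> [(22, 1), (22, 2), (22, 5), (22, 6)]
Unfold 3 (reflect across h@16): 8 holes -> [(9, 1), (9, 2), (9, 5), (9, 6), (22, 1), (22, 2), (22, 5), (22, 6)]

Answer: 8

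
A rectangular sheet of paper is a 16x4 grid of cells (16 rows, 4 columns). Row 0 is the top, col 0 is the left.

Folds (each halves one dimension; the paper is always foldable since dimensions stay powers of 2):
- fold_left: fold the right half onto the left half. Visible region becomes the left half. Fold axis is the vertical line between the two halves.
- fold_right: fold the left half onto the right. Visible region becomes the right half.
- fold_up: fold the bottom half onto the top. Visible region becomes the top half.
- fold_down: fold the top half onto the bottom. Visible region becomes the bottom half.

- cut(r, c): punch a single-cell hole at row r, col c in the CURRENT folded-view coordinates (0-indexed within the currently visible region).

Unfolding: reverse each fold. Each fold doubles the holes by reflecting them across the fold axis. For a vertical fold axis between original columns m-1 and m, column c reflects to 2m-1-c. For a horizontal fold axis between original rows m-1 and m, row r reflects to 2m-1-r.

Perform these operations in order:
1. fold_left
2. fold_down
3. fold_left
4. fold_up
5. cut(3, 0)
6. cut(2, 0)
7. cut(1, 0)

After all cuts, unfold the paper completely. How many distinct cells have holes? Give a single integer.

Answer: 48

Derivation:
Op 1 fold_left: fold axis v@2; visible region now rows[0,16) x cols[0,2) = 16x2
Op 2 fold_down: fold axis h@8; visible region now rows[8,16) x cols[0,2) = 8x2
Op 3 fold_left: fold axis v@1; visible region now rows[8,16) x cols[0,1) = 8x1
Op 4 fold_up: fold axis h@12; visible region now rows[8,12) x cols[0,1) = 4x1
Op 5 cut(3, 0): punch at orig (11,0); cuts so far [(11, 0)]; region rows[8,12) x cols[0,1) = 4x1
Op 6 cut(2, 0): punch at orig (10,0); cuts so far [(10, 0), (11, 0)]; region rows[8,12) x cols[0,1) = 4x1
Op 7 cut(1, 0): punch at orig (9,0); cuts so far [(9, 0), (10, 0), (11, 0)]; region rows[8,12) x cols[0,1) = 4x1
Unfold 1 (reflect across h@12): 6 holes -> [(9, 0), (10, 0), (11, 0), (12, 0), (13, 0), (14, 0)]
Unfold 2 (reflect across v@1): 12 holes -> [(9, 0), (9, 1), (10, 0), (10, 1), (11, 0), (11, 1), (12, 0), (12, 1), (13, 0), (13, 1), (14, 0), (14, 1)]
Unfold 3 (reflect across h@8): 24 holes -> [(1, 0), (1, 1), (2, 0), (2, 1), (3, 0), (3, 1), (4, 0), (4, 1), (5, 0), (5, 1), (6, 0), (6, 1), (9, 0), (9, 1), (10, 0), (10, 1), (11, 0), (11, 1), (12, 0), (12, 1), (13, 0), (13, 1), (14, 0), (14, 1)]
Unfold 4 (reflect across v@2): 48 holes -> [(1, 0), (1, 1), (1, 2), (1, 3), (2, 0), (2, 1), (2, 2), (2, 3), (3, 0), (3, 1), (3, 2), (3, 3), (4, 0), (4, 1), (4, 2), (4, 3), (5, 0), (5, 1), (5, 2), (5, 3), (6, 0), (6, 1), (6, 2), (6, 3), (9, 0), (9, 1), (9, 2), (9, 3), (10, 0), (10, 1), (10, 2), (10, 3), (11, 0), (11, 1), (11, 2), (11, 3), (12, 0), (12, 1), (12, 2), (12, 3), (13, 0), (13, 1), (13, 2), (13, 3), (14, 0), (14, 1), (14, 2), (14, 3)]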